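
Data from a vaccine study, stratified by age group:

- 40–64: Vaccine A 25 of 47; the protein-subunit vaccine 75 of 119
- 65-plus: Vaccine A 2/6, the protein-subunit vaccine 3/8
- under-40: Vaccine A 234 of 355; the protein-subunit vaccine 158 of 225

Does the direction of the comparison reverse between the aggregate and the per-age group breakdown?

40–64: Vaccine A 25/47 = 53.2%, the protein-subunit vaccine 75/119 = 63.0% → the protein-subunit vaccine
65-plus: Vaccine A 2/6 = 33.3%, the protein-subunit vaccine 3/8 = 37.5% → the protein-subunit vaccine
Under-40: Vaccine A 234/355 = 65.9%, the protein-subunit vaccine 158/225 = 70.2% → the protein-subunit vaccine
Overall: Vaccine A 261/408 = 64.0%, the protein-subunit vaccine 236/352 = 67.0% → the protein-subunit vaccine
The protein-subunit vaccine wins overall and in every age group — no reversal.

No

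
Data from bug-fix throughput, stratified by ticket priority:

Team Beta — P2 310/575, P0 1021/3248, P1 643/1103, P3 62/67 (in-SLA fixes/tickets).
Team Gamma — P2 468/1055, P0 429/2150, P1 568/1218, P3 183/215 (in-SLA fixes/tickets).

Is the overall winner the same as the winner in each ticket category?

Yes

P2: Team Beta 310/575 = 53.9%, Team Gamma 468/1055 = 44.4% → Team Beta
P0: Team Beta 1021/3248 = 31.4%, Team Gamma 429/2150 = 20.0% → Team Beta
P1: Team Beta 643/1103 = 58.3%, Team Gamma 568/1218 = 46.6% → Team Beta
P3: Team Beta 62/67 = 92.5%, Team Gamma 183/215 = 85.1% → Team Beta
Overall: Team Beta 2036/4993 = 40.8%, Team Gamma 1648/4638 = 35.5% → Team Beta
Team Beta wins overall and in every ticket group — no reversal.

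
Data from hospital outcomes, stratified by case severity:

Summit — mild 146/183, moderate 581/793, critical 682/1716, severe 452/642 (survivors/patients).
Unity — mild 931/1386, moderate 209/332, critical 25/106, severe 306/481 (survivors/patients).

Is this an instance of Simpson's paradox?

Yes

Mild: Summit 146/183 = 79.8%, Unity 931/1386 = 67.2% → Summit
Moderate: Summit 581/793 = 73.3%, Unity 209/332 = 63.0% → Summit
Critical: Summit 682/1716 = 39.7%, Unity 25/106 = 23.6% → Summit
Severe: Summit 452/642 = 70.4%, Unity 306/481 = 63.6% → Summit
Overall: Summit 1861/3334 = 55.8%, Unity 1471/2305 = 63.8% → Unity
Summit wins each case group but Unity wins overall — the comparison reverses. Summit's patients skew toward critical, which has a lower base rate.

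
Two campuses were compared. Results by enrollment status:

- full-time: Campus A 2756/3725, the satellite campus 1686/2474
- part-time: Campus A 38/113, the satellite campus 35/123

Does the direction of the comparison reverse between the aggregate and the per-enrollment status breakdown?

No

Full-time: Campus A 2756/3725 = 74.0%, the satellite campus 1686/2474 = 68.1% → Campus A
Part-time: Campus A 38/113 = 33.6%, the satellite campus 35/123 = 28.5% → Campus A
Overall: Campus A 2794/3838 = 72.8%, the satellite campus 1721/2597 = 66.3% → Campus A
Campus A wins overall and in every enrollment group — no reversal.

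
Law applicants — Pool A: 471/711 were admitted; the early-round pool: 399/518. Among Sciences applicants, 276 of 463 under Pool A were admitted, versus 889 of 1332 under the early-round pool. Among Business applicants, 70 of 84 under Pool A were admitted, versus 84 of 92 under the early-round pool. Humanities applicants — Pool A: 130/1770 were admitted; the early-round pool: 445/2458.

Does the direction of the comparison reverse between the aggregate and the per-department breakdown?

Law: Pool A 471/711 = 66.2%, the early-round pool 399/518 = 77.0% → the early-round pool
Sciences: Pool A 276/463 = 59.6%, the early-round pool 889/1332 = 66.7% → the early-round pool
Business: Pool A 70/84 = 83.3%, the early-round pool 84/92 = 91.3% → the early-round pool
Humanities: Pool A 130/1770 = 7.3%, the early-round pool 445/2458 = 18.1% → the early-round pool
Overall: Pool A 947/3028 = 31.3%, the early-round pool 1817/4400 = 41.3% → the early-round pool
The early-round pool wins overall and in every department group — no reversal.

No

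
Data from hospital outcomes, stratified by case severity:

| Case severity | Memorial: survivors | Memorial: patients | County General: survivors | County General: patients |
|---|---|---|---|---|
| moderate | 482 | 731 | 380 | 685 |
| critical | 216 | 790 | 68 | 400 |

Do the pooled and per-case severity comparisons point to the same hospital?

Moderate: Memorial 482/731 = 65.9%, County General 380/685 = 55.5% → Memorial
Critical: Memorial 216/790 = 27.3%, County General 68/400 = 17.0% → Memorial
Overall: Memorial 698/1521 = 45.9%, County General 448/1085 = 41.3% → Memorial
Memorial wins overall and in every case group — no reversal.

Yes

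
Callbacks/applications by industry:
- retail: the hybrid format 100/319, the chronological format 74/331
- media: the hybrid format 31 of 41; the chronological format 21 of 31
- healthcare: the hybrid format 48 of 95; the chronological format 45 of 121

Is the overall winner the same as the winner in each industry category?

Yes

Retail: the hybrid format 100/319 = 31.3%, the chronological format 74/331 = 22.4% → the hybrid format
Media: the hybrid format 31/41 = 75.6%, the chronological format 21/31 = 67.7% → the hybrid format
Healthcare: the hybrid format 48/95 = 50.5%, the chronological format 45/121 = 37.2% → the hybrid format
Overall: the hybrid format 179/455 = 39.3%, the chronological format 140/483 = 29.0% → the hybrid format
The hybrid format wins overall and in every industry group — no reversal.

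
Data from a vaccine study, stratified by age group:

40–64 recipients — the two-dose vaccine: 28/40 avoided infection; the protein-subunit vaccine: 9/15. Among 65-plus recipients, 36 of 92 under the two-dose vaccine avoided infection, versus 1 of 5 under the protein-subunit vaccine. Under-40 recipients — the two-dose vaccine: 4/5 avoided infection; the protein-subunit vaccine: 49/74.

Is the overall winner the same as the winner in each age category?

No

40–64: the two-dose vaccine 28/40 = 70.0%, the protein-subunit vaccine 9/15 = 60.0% → the two-dose vaccine
65-plus: the two-dose vaccine 36/92 = 39.1%, the protein-subunit vaccine 1/5 = 20.0% → the two-dose vaccine
Under-40: the two-dose vaccine 4/5 = 80.0%, the protein-subunit vaccine 49/74 = 66.2% → the two-dose vaccine
Overall: the two-dose vaccine 68/137 = 49.6%, the protein-subunit vaccine 59/94 = 62.8% → the protein-subunit vaccine
The two-dose vaccine wins each age group but the protein-subunit vaccine wins overall — the comparison reverses. The two-dose vaccine's recipients skew toward 65-plus, which has a lower base rate.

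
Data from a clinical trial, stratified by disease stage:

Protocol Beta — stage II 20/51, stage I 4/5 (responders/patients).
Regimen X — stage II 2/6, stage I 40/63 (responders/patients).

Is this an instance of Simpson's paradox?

Stage II: Protocol Beta 20/51 = 39.2%, Regimen X 2/6 = 33.3% → Protocol Beta
Stage I: Protocol Beta 4/5 = 80.0%, Regimen X 40/63 = 63.5% → Protocol Beta
Overall: Protocol Beta 24/56 = 42.9%, Regimen X 42/69 = 60.9% → Regimen X
Protocol Beta wins each disease group but Regimen X wins overall — the comparison reverses. Protocol Beta's patients skew toward stage II, which has a lower base rate.

Yes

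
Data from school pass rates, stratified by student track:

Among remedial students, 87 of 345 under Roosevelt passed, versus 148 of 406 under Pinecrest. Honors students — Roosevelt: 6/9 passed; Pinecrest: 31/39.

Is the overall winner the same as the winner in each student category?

Remedial: Roosevelt 87/345 = 25.2%, Pinecrest 148/406 = 36.5% → Pinecrest
Honors: Roosevelt 6/9 = 66.7%, Pinecrest 31/39 = 79.5% → Pinecrest
Overall: Roosevelt 93/354 = 26.3%, Pinecrest 179/445 = 40.2% → Pinecrest
Pinecrest wins overall and in every student group — no reversal.

Yes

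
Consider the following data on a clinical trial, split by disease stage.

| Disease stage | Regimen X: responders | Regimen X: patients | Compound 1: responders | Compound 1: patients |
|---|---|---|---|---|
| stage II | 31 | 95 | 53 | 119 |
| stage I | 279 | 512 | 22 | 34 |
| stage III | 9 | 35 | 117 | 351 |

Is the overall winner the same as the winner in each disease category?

No

Stage II: Regimen X 31/95 = 32.6%, Compound 1 53/119 = 44.5% → Compound 1
Stage I: Regimen X 279/512 = 54.5%, Compound 1 22/34 = 64.7% → Compound 1
Stage III: Regimen X 9/35 = 25.7%, Compound 1 117/351 = 33.3% → Compound 1
Overall: Regimen X 319/642 = 49.7%, Compound 1 192/504 = 38.1% → Regimen X
Compound 1 wins each disease group but Regimen X wins overall — the comparison reverses. Compound 1's patients skew toward stage III, which has a lower base rate.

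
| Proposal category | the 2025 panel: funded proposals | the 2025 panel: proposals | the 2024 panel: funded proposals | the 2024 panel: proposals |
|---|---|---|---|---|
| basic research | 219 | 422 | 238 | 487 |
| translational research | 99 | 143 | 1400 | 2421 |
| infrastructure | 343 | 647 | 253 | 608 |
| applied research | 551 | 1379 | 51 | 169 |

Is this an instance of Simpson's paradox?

Yes

Basic research: the 2025 panel 219/422 = 51.9%, the 2024 panel 238/487 = 48.9% → the 2025 panel
Translational research: the 2025 panel 99/143 = 69.2%, the 2024 panel 1400/2421 = 57.8% → the 2025 panel
Infrastructure: the 2025 panel 343/647 = 53.0%, the 2024 panel 253/608 = 41.6% → the 2025 panel
Applied research: the 2025 panel 551/1379 = 40.0%, the 2024 panel 51/169 = 30.2% → the 2025 panel
Overall: the 2025 panel 1212/2591 = 46.8%, the 2024 panel 1942/3685 = 52.7% → the 2024 panel
The 2025 panel wins each proposal group but the 2024 panel wins overall — the comparison reverses. The 2025 panel's proposals skew toward applied research, which has a lower base rate.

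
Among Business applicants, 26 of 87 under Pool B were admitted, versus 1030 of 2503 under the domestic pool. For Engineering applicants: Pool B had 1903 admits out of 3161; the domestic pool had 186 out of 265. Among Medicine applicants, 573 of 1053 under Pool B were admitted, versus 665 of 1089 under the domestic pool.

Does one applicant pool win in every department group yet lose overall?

Business: Pool B 26/87 = 29.9%, the domestic pool 1030/2503 = 41.2% → the domestic pool
Engineering: Pool B 1903/3161 = 60.2%, the domestic pool 186/265 = 70.2% → the domestic pool
Medicine: Pool B 573/1053 = 54.4%, the domestic pool 665/1089 = 61.1% → the domestic pool
Overall: Pool B 2502/4301 = 58.2%, the domestic pool 1881/3857 = 48.8% → Pool B
The domestic pool wins each department group but Pool B wins overall — the comparison reverses. The domestic pool's applicants skew toward Business, which has a lower base rate.

Yes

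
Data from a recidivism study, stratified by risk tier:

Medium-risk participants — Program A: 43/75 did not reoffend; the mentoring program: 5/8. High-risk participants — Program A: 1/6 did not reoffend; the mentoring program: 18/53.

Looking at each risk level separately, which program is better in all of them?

Medium-risk: Program A 43/75 = 57.3%, the mentoring program 5/8 = 62.5% → the mentoring program
High-risk: Program A 1/6 = 16.7%, the mentoring program 18/53 = 34.0% → the mentoring program
The mentoring program has the higher rate in both groups.

the mentoring program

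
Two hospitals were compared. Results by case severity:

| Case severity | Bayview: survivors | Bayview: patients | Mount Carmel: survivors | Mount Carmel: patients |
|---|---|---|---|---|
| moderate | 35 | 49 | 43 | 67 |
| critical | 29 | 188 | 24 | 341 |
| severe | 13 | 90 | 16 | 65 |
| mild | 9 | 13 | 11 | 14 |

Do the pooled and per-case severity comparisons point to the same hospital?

Moderate: Bayview 35/49 = 71.4%, Mount Carmel 43/67 = 64.2% → Bayview
Critical: Bayview 29/188 = 15.4%, Mount Carmel 24/341 = 7.0% → Bayview
Severe: Bayview 13/90 = 14.4%, Mount Carmel 16/65 = 24.6% → Mount Carmel
Mild: Bayview 9/13 = 69.2%, Mount Carmel 11/14 = 78.6% → Mount Carmel
Overall: Bayview 86/340 = 25.3%, Mount Carmel 94/487 = 19.3% → Bayview
Neither sweeps: Bayview wins 2 of 4 groups, Mount Carmel wins 2. Bayview wins overall but not every group — no Simpson reversal.

No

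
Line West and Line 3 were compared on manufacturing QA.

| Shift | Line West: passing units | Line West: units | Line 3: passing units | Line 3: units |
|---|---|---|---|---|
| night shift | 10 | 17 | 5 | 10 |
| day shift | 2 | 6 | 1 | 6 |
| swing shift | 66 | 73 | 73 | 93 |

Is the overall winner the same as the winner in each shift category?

Night shift: Line West 10/17 = 58.8%, Line 3 5/10 = 50.0% → Line West
Day shift: Line West 2/6 = 33.3%, Line 3 1/6 = 16.7% → Line West
Swing shift: Line West 66/73 = 90.4%, Line 3 73/93 = 78.5% → Line West
Overall: Line West 78/96 = 81.2%, Line 3 79/109 = 72.5% → Line West
Line West wins overall and in every shift group — no reversal.

Yes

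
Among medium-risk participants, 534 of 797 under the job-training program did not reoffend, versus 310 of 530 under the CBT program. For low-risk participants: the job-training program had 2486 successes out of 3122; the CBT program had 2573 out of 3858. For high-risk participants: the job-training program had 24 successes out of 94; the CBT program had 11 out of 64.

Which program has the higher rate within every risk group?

the job-training program

Medium-risk: the job-training program 534/797 = 67.0%, the CBT program 310/530 = 58.5% → the job-training program
Low-risk: the job-training program 2486/3122 = 79.6%, the CBT program 2573/3858 = 66.7% → the job-training program
High-risk: the job-training program 24/94 = 25.5%, the CBT program 11/64 = 17.2% → the job-training program
The job-training program has the higher rate in all 3 groups.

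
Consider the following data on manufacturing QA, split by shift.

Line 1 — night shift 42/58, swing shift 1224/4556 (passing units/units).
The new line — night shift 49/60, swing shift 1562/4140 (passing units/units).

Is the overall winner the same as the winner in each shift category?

Night shift: Line 1 42/58 = 72.4%, the new line 49/60 = 81.7% → the new line
Swing shift: Line 1 1224/4556 = 26.9%, the new line 1562/4140 = 37.7% → the new line
Overall: Line 1 1266/4614 = 27.4%, the new line 1611/4200 = 38.4% → the new line
The new line wins overall and in every shift group — no reversal.

Yes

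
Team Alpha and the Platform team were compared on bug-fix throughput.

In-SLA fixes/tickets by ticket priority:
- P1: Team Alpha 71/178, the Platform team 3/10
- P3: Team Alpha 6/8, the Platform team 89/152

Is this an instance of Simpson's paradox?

Yes

P1: Team Alpha 71/178 = 39.9%, the Platform team 3/10 = 30.0% → Team Alpha
P3: Team Alpha 6/8 = 75.0%, the Platform team 89/152 = 58.6% → Team Alpha
Overall: Team Alpha 77/186 = 41.4%, the Platform team 92/162 = 56.8% → the Platform team
Team Alpha wins each ticket group but the Platform team wins overall — the comparison reverses. Team Alpha's tickets skew toward P1, which has a lower base rate.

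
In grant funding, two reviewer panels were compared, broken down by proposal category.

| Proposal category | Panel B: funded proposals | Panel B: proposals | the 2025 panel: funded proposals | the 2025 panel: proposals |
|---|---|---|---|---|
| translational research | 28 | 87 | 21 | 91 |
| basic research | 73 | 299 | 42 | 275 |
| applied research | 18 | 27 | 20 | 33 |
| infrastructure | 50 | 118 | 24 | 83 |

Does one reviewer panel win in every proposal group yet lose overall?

Translational research: Panel B 28/87 = 32.2%, the 2025 panel 21/91 = 23.1% → Panel B
Basic research: Panel B 73/299 = 24.4%, the 2025 panel 42/275 = 15.3% → Panel B
Applied research: Panel B 18/27 = 66.7%, the 2025 panel 20/33 = 60.6% → Panel B
Infrastructure: Panel B 50/118 = 42.4%, the 2025 panel 24/83 = 28.9% → Panel B
Overall: Panel B 169/531 = 31.8%, the 2025 panel 107/482 = 22.2% → Panel B
Panel B wins overall and in every proposal group — no reversal.

No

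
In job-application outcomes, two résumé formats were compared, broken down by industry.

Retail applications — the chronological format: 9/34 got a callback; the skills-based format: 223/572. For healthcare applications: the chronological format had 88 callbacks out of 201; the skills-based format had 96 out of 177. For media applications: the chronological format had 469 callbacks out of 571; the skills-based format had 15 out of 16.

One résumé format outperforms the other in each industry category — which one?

the skills-based format

Retail: the chronological format 9/34 = 26.5%, the skills-based format 223/572 = 39.0% → the skills-based format
Healthcare: the chronological format 88/201 = 43.8%, the skills-based format 96/177 = 54.2% → the skills-based format
Media: the chronological format 469/571 = 82.1%, the skills-based format 15/16 = 93.8% → the skills-based format
The skills-based format has the higher rate in all 3 groups.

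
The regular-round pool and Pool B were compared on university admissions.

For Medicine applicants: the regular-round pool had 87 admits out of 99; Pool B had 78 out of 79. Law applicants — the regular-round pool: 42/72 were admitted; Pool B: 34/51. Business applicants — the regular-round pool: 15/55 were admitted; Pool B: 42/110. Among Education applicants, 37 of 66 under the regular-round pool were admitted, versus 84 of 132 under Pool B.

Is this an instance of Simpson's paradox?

No

Medicine: the regular-round pool 87/99 = 87.9%, Pool B 78/79 = 98.7% → Pool B
Law: the regular-round pool 42/72 = 58.3%, Pool B 34/51 = 66.7% → Pool B
Business: the regular-round pool 15/55 = 27.3%, Pool B 42/110 = 38.2% → Pool B
Education: the regular-round pool 37/66 = 56.1%, Pool B 84/132 = 63.6% → Pool B
Overall: the regular-round pool 181/292 = 62.0%, Pool B 238/372 = 64.0% → Pool B
Pool B wins overall and in every department group — no reversal.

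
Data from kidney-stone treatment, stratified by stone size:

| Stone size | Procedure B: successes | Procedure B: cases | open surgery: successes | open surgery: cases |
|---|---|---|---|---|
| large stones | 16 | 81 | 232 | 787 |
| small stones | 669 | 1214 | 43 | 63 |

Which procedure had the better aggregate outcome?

Large stones: Procedure B 16/81 = 19.8%, open surgery 232/787 = 29.5% → open surgery
Small stones: Procedure B 669/1214 = 55.1%, open surgery 43/63 = 68.3% → open surgery
Overall: Procedure B 685/1295 = 52.9%, open surgery 275/850 = 32.4% → Procedure B
(Open surgery wins every stone group but Procedure B wins overall — open surgery's cases skew toward the low-rate large stones group.)

Procedure B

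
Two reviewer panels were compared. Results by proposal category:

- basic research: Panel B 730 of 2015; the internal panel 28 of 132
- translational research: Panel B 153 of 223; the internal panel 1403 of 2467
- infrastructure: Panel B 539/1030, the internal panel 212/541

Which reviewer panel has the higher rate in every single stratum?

Basic research: Panel B 730/2015 = 36.2%, the internal panel 28/132 = 21.2% → Panel B
Translational research: Panel B 153/223 = 68.6%, the internal panel 1403/2467 = 56.9% → Panel B
Infrastructure: Panel B 539/1030 = 52.3%, the internal panel 212/541 = 39.2% → Panel B
Panel B has the higher rate in all 3 groups.

Panel B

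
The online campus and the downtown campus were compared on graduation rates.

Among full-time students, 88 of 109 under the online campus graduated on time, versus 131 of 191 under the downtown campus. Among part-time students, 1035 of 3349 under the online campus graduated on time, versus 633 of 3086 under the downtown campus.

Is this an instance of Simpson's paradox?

Full-time: the online campus 88/109 = 80.7%, the downtown campus 131/191 = 68.6% → the online campus
Part-time: the online campus 1035/3349 = 30.9%, the downtown campus 633/3086 = 20.5% → the online campus
Overall: the online campus 1123/3458 = 32.5%, the downtown campus 764/3277 = 23.3% → the online campus
The online campus wins overall and in every enrollment group — no reversal.

No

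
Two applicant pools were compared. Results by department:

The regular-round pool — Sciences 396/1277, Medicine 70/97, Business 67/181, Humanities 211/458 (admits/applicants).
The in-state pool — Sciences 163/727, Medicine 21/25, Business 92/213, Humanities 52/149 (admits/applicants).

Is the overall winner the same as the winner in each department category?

No

Sciences: the regular-round pool 396/1277 = 31.0%, the in-state pool 163/727 = 22.4% → the regular-round pool
Medicine: the regular-round pool 70/97 = 72.2%, the in-state pool 21/25 = 84.0% → the in-state pool
Business: the regular-round pool 67/181 = 37.0%, the in-state pool 92/213 = 43.2% → the in-state pool
Humanities: the regular-round pool 211/458 = 46.1%, the in-state pool 52/149 = 34.9% → the regular-round pool
Overall: the regular-round pool 744/2013 = 37.0%, the in-state pool 328/1114 = 29.4% → the regular-round pool
Neither sweeps: the regular-round pool wins 2 of 4 groups, the in-state pool wins 2. The regular-round pool wins overall but not every group — no Simpson reversal.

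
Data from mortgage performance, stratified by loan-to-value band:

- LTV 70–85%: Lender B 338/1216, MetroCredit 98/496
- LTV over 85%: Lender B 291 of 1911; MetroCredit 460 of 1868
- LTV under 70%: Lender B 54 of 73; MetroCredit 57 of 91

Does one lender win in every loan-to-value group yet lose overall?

LTV 70–85%: Lender B 338/1216 = 27.8%, MetroCredit 98/496 = 19.8% → Lender B
LTV over 85%: Lender B 291/1911 = 15.2%, MetroCredit 460/1868 = 24.6% → MetroCredit
LTV under 70%: Lender B 54/73 = 74.0%, MetroCredit 57/91 = 62.6% → Lender B
Overall: Lender B 683/3200 = 21.3%, MetroCredit 615/2455 = 25.1% → MetroCredit
Neither sweeps: Lender B wins 2 of 3 groups, MetroCredit wins 1. MetroCredit wins overall but not every group — no Simpson reversal.

No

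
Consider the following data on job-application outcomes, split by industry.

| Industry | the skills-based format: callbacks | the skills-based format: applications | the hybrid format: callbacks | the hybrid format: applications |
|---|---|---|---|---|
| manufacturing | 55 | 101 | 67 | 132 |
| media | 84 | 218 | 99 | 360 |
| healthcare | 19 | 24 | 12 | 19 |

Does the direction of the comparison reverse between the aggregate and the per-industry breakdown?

Manufacturing: the skills-based format 55/101 = 54.5%, the hybrid format 67/132 = 50.8% → the skills-based format
Media: the skills-based format 84/218 = 38.5%, the hybrid format 99/360 = 27.5% → the skills-based format
Healthcare: the skills-based format 19/24 = 79.2%, the hybrid format 12/19 = 63.2% → the skills-based format
Overall: the skills-based format 158/343 = 46.1%, the hybrid format 178/511 = 34.8% → the skills-based format
The skills-based format wins overall and in every industry group — no reversal.

No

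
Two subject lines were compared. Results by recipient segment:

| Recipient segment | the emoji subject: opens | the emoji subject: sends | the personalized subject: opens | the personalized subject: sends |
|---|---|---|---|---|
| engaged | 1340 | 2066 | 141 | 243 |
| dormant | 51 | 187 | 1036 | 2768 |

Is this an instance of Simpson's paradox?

No

Engaged: the emoji subject 1340/2066 = 64.9%, the personalized subject 141/243 = 58.0% → the emoji subject
Dormant: the emoji subject 51/187 = 27.3%, the personalized subject 1036/2768 = 37.4% → the personalized subject
Overall: the emoji subject 1391/2253 = 61.7%, the personalized subject 1177/3011 = 39.1% → the emoji subject
Neither sweeps: the emoji subject wins 1 of 2 groups, the personalized subject wins 1. The emoji subject wins overall but not every group — no Simpson reversal.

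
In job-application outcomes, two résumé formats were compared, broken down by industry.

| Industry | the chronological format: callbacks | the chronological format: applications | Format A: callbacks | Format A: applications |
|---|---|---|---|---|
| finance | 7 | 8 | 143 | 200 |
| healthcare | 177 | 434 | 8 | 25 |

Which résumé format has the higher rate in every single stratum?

Finance: the chronological format 7/8 = 87.5%, Format A 143/200 = 71.5% → the chronological format
Healthcare: the chronological format 177/434 = 40.8%, Format A 8/25 = 32.0% → the chronological format
The chronological format has the higher rate in both groups.

the chronological format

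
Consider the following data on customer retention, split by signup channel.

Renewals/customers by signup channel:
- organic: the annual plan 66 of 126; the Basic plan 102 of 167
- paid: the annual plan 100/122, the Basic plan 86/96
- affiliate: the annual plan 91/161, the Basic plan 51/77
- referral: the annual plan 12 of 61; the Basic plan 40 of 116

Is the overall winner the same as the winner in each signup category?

Yes

Organic: the annual plan 66/126 = 52.4%, the Basic plan 102/167 = 61.1% → the Basic plan
Paid: the annual plan 100/122 = 82.0%, the Basic plan 86/96 = 89.6% → the Basic plan
Affiliate: the annual plan 91/161 = 56.5%, the Basic plan 51/77 = 66.2% → the Basic plan
Referral: the annual plan 12/61 = 19.7%, the Basic plan 40/116 = 34.5% → the Basic plan
Overall: the annual plan 269/470 = 57.2%, the Basic plan 279/456 = 61.2% → the Basic plan
The Basic plan wins overall and in every signup group — no reversal.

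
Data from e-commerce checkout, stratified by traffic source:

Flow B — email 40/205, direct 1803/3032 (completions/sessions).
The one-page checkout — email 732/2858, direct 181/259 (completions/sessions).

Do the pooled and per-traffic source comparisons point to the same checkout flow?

Email: Flow B 40/205 = 19.5%, the one-page checkout 732/2858 = 25.6% → the one-page checkout
Direct: Flow B 1803/3032 = 59.5%, the one-page checkout 181/259 = 69.9% → the one-page checkout
Overall: Flow B 1843/3237 = 56.9%, the one-page checkout 913/3117 = 29.3% → Flow B
The one-page checkout wins each traffic group but Flow B wins overall — the comparison reverses. The one-page checkout's sessions skew toward email, which has a lower base rate.

No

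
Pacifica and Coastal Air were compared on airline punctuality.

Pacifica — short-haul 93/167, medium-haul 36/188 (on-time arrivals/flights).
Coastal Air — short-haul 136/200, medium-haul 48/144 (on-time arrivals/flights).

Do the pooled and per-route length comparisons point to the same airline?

Short-haul: Pacifica 93/167 = 55.7%, Coastal Air 136/200 = 68.0% → Coastal Air
Medium-haul: Pacifica 36/188 = 19.1%, Coastal Air 48/144 = 33.3% → Coastal Air
Overall: Pacifica 129/355 = 36.3%, Coastal Air 184/344 = 53.5% → Coastal Air
Coastal Air wins overall and in every route group — no reversal.

Yes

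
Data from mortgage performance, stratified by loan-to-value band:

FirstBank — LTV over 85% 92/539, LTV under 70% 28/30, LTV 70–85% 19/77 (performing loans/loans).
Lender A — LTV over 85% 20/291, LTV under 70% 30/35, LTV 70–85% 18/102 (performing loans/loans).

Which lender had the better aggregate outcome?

FirstBank

LTV over 85%: FirstBank 92/539 = 17.1%, Lender A 20/291 = 6.9% → FirstBank
LTV under 70%: FirstBank 28/30 = 93.3%, Lender A 30/35 = 85.7% → FirstBank
LTV 70–85%: FirstBank 19/77 = 24.7%, Lender A 18/102 = 17.6% → FirstBank
Overall: FirstBank 139/646 = 21.5%, Lender A 68/428 = 15.9% → FirstBank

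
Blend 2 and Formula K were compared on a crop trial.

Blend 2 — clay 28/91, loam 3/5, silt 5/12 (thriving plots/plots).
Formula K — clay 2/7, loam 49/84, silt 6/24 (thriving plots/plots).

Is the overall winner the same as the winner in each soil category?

Clay: Blend 2 28/91 = 30.8%, Formula K 2/7 = 28.6% → Blend 2
Loam: Blend 2 3/5 = 60.0%, Formula K 49/84 = 58.3% → Blend 2
Silt: Blend 2 5/12 = 41.7%, Formula K 6/24 = 25.0% → Blend 2
Overall: Blend 2 36/108 = 33.3%, Formula K 57/115 = 49.6% → Formula K
Blend 2 wins each soil group but Formula K wins overall — the comparison reverses. Blend 2's plots skew toward clay, which has a lower base rate.

No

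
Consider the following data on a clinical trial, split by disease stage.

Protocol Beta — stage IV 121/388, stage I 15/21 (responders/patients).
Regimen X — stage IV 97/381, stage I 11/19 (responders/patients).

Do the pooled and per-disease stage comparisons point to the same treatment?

Stage IV: Protocol Beta 121/388 = 31.2%, Regimen X 97/381 = 25.5% → Protocol Beta
Stage I: Protocol Beta 15/21 = 71.4%, Regimen X 11/19 = 57.9% → Protocol Beta
Overall: Protocol Beta 136/409 = 33.3%, Regimen X 108/400 = 27.0% → Protocol Beta
Protocol Beta wins overall and in every disease group — no reversal.

Yes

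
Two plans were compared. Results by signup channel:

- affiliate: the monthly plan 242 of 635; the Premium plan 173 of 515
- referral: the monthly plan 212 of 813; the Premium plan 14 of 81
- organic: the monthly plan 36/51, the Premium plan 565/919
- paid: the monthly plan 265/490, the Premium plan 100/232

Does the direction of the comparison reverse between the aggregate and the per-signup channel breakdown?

Yes

Affiliate: the monthly plan 242/635 = 38.1%, the Premium plan 173/515 = 33.6% → the monthly plan
Referral: the monthly plan 212/813 = 26.1%, the Premium plan 14/81 = 17.3% → the monthly plan
Organic: the monthly plan 36/51 = 70.6%, the Premium plan 565/919 = 61.5% → the monthly plan
Paid: the monthly plan 265/490 = 54.1%, the Premium plan 100/232 = 43.1% → the monthly plan
Overall: the monthly plan 755/1989 = 38.0%, the Premium plan 852/1747 = 48.8% → the Premium plan
The monthly plan wins each signup group but the Premium plan wins overall — the comparison reverses. The monthly plan's customers skew toward referral, which has a lower base rate.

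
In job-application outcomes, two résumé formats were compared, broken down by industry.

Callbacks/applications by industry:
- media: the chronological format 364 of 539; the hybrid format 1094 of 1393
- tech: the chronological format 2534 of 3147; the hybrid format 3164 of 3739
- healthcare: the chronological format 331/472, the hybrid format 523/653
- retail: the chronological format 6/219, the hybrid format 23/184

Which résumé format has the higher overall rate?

Media: the chronological format 364/539 = 67.5%, the hybrid format 1094/1393 = 78.5% → the hybrid format
Tech: the chronological format 2534/3147 = 80.5%, the hybrid format 3164/3739 = 84.6% → the hybrid format
Healthcare: the chronological format 331/472 = 70.1%, the hybrid format 523/653 = 80.1% → the hybrid format
Retail: the chronological format 6/219 = 2.7%, the hybrid format 23/184 = 12.5% → the hybrid format
Overall: the chronological format 3235/4377 = 73.9%, the hybrid format 4804/5969 = 80.5% → the hybrid format

the hybrid format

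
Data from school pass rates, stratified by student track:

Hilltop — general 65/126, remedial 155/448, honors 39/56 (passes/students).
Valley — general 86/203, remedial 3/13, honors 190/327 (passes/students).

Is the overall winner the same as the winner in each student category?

General: Hilltop 65/126 = 51.6%, Valley 86/203 = 42.4% → Hilltop
Remedial: Hilltop 155/448 = 34.6%, Valley 3/13 = 23.1% → Hilltop
Honors: Hilltop 39/56 = 69.6%, Valley 190/327 = 58.1% → Hilltop
Overall: Hilltop 259/630 = 41.1%, Valley 279/543 = 51.4% → Valley
Hilltop wins each student group but Valley wins overall — the comparison reverses. Hilltop's students skew toward remedial, which has a lower base rate.

No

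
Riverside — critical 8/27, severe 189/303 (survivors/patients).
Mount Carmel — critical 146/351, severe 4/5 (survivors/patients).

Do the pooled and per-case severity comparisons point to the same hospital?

No

Critical: Riverside 8/27 = 29.6%, Mount Carmel 146/351 = 41.6% → Mount Carmel
Severe: Riverside 189/303 = 62.4%, Mount Carmel 4/5 = 80.0% → Mount Carmel
Overall: Riverside 197/330 = 59.7%, Mount Carmel 150/356 = 42.1% → Riverside
Mount Carmel wins each case group but Riverside wins overall — the comparison reverses. Mount Carmel's patients skew toward critical, which has a lower base rate.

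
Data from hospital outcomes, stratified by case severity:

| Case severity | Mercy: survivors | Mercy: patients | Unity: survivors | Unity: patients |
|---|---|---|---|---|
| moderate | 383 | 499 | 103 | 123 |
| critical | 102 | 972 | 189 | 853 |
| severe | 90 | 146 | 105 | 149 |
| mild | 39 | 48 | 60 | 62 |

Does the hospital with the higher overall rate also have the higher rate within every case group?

Moderate: Mercy 383/499 = 76.8%, Unity 103/123 = 83.7% → Unity
Critical: Mercy 102/972 = 10.5%, Unity 189/853 = 22.2% → Unity
Severe: Mercy 90/146 = 61.6%, Unity 105/149 = 70.5% → Unity
Mild: Mercy 39/48 = 81.2%, Unity 60/62 = 96.8% → Unity
Overall: Mercy 614/1665 = 36.9%, Unity 457/1187 = 38.5% → Unity
Unity wins overall and in every case group — no reversal.

Yes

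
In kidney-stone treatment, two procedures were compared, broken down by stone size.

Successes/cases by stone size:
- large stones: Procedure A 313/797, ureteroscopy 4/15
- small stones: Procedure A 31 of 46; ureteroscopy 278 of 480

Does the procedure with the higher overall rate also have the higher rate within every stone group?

No

Large stones: Procedure A 313/797 = 39.3%, ureteroscopy 4/15 = 26.7% → Procedure A
Small stones: Procedure A 31/46 = 67.4%, ureteroscopy 278/480 = 57.9% → Procedure A
Overall: Procedure A 344/843 = 40.8%, ureteroscopy 282/495 = 57.0% → ureteroscopy
Procedure A wins each stone group but ureteroscopy wins overall — the comparison reverses. Procedure A's cases skew toward large stones, which has a lower base rate.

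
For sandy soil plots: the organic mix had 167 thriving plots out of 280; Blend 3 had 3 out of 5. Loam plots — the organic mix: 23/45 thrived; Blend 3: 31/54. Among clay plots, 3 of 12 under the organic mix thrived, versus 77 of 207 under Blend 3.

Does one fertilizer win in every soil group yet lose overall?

Sandy soil: the organic mix 167/280 = 59.6%, Blend 3 3/5 = 60.0% → Blend 3
Loam: the organic mix 23/45 = 51.1%, Blend 3 31/54 = 57.4% → Blend 3
Clay: the organic mix 3/12 = 25.0%, Blend 3 77/207 = 37.2% → Blend 3
Overall: the organic mix 193/337 = 57.3%, Blend 3 111/266 = 41.7% → the organic mix
Blend 3 wins each soil group but the organic mix wins overall — the comparison reverses. Blend 3's plots skew toward clay, which has a lower base rate.

Yes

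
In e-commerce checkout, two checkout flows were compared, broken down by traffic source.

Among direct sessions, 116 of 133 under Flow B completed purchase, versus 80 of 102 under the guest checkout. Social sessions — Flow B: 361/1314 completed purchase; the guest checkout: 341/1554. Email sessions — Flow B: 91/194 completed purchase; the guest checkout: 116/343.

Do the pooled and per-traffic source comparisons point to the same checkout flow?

Yes

Direct: Flow B 116/133 = 87.2%, the guest checkout 80/102 = 78.4% → Flow B
Social: Flow B 361/1314 = 27.5%, the guest checkout 341/1554 = 21.9% → Flow B
Email: Flow B 91/194 = 46.9%, the guest checkout 116/343 = 33.8% → Flow B
Overall: Flow B 568/1641 = 34.6%, the guest checkout 537/1999 = 26.9% → Flow B
Flow B wins overall and in every traffic group — no reversal.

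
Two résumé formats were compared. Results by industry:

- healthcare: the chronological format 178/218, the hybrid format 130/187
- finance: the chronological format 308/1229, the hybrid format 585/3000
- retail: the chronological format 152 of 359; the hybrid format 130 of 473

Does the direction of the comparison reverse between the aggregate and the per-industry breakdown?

Healthcare: the chronological format 178/218 = 81.7%, the hybrid format 130/187 = 69.5% → the chronological format
Finance: the chronological format 308/1229 = 25.1%, the hybrid format 585/3000 = 19.5% → the chronological format
Retail: the chronological format 152/359 = 42.3%, the hybrid format 130/473 = 27.5% → the chronological format
Overall: the chronological format 638/1806 = 35.3%, the hybrid format 845/3660 = 23.1% → the chronological format
The chronological format wins overall and in every industry group — no reversal.

No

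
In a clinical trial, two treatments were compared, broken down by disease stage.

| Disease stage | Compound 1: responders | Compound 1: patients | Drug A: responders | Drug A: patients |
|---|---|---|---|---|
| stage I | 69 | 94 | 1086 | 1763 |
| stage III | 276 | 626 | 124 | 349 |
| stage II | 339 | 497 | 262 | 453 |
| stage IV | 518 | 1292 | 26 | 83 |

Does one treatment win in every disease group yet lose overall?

Yes

Stage I: Compound 1 69/94 = 73.4%, Drug A 1086/1763 = 61.6% → Compound 1
Stage III: Compound 1 276/626 = 44.1%, Drug A 124/349 = 35.5% → Compound 1
Stage II: Compound 1 339/497 = 68.2%, Drug A 262/453 = 57.8% → Compound 1
Stage IV: Compound 1 518/1292 = 40.1%, Drug A 26/83 = 31.3% → Compound 1
Overall: Compound 1 1202/2509 = 47.9%, Drug A 1498/2648 = 56.6% → Drug A
Compound 1 wins each disease group but Drug A wins overall — the comparison reverses. Compound 1's patients skew toward stage IV, which has a lower base rate.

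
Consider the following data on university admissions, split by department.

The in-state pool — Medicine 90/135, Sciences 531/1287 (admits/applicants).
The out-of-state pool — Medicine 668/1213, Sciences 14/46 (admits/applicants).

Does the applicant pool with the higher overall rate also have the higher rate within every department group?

No

Medicine: the in-state pool 90/135 = 66.7%, the out-of-state pool 668/1213 = 55.1% → the in-state pool
Sciences: the in-state pool 531/1287 = 41.3%, the out-of-state pool 14/46 = 30.4% → the in-state pool
Overall: the in-state pool 621/1422 = 43.7%, the out-of-state pool 682/1259 = 54.2% → the out-of-state pool
The in-state pool wins each department group but the out-of-state pool wins overall — the comparison reverses. The in-state pool's applicants skew toward Sciences, which has a lower base rate.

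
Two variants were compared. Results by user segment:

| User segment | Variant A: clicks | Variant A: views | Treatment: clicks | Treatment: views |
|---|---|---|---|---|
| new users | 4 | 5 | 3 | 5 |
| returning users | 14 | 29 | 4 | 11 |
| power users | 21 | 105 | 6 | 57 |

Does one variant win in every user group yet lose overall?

New users: Variant A 4/5 = 80.0%, Treatment 3/5 = 60.0% → Variant A
Returning users: Variant A 14/29 = 48.3%, Treatment 4/11 = 36.4% → Variant A
Power users: Variant A 21/105 = 20.0%, Treatment 6/57 = 10.5% → Variant A
Overall: Variant A 39/139 = 28.1%, Treatment 13/73 = 17.8% → Variant A
Variant A wins overall and in every user group — no reversal.

No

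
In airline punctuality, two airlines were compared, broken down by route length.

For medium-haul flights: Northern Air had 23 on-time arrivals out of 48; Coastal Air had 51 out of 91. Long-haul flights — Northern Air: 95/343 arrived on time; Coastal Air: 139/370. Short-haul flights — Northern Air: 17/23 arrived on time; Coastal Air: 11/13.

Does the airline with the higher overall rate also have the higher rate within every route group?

Medium-haul: Northern Air 23/48 = 47.9%, Coastal Air 51/91 = 56.0% → Coastal Air
Long-haul: Northern Air 95/343 = 27.7%, Coastal Air 139/370 = 37.6% → Coastal Air
Short-haul: Northern Air 17/23 = 73.9%, Coastal Air 11/13 = 84.6% → Coastal Air
Overall: Northern Air 135/414 = 32.6%, Coastal Air 201/474 = 42.4% → Coastal Air
Coastal Air wins overall and in every route group — no reversal.

Yes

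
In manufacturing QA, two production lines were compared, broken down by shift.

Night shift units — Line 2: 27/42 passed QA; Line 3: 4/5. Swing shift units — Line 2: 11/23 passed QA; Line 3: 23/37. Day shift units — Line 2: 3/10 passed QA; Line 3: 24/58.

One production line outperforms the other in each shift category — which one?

Night shift: Line 2 27/42 = 64.3%, Line 3 4/5 = 80.0% → Line 3
Swing shift: Line 2 11/23 = 47.8%, Line 3 23/37 = 62.2% → Line 3
Day shift: Line 2 3/10 = 30.0%, Line 3 24/58 = 41.4% → Line 3
Line 3 has the higher rate in all 3 groups.

Line 3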